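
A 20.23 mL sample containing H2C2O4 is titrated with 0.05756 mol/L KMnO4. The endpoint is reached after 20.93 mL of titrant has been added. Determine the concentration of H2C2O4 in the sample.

0.149 M

n(KMnO4) = 0.05756 x 0.02093 = 0.001205 mol.
From the balanced equation, 2 mol KMnO4 reacts with 5 mol H2C2O4, so n(H2C2O4) = 0.001205 x 5/2 = 0.003012 mol.
[H2C2O4] = 0.003012 / 0.02023 L = 0.149 M.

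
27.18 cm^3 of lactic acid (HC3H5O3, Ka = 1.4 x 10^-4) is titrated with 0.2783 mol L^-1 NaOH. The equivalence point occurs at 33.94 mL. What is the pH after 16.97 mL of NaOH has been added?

16.97 mL is exactly half the equivalence volume (33.94/2), i.e. the half-equivalence point.
There, n(HA) = n(A^-), so pH = pKa = -log(1.4 x 10^-4) = 3.85.

3.85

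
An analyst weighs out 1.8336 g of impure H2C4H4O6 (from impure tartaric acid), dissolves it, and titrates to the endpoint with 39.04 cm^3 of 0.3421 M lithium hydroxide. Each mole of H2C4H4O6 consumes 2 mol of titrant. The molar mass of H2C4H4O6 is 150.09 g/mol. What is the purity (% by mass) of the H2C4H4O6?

n(LiOH) = 0.3421 x 0.03904 = 0.01336 mol.
n(H2C4H4O6) = 0.01336 / 2 = 0.006678 mol.
mass of H2C4H4O6 = 0.006678 x 150.09 = 1.002 g.
% purity = 1.002 / 1.8336 x 100 = 54.7%.

54.7%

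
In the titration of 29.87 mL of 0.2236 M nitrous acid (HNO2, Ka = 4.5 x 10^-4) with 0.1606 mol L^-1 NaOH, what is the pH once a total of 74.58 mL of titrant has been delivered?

n(acid) = 0.2236 x 0.02987 = 0.006679 mol; n(NaOH) added = 0.1606 x 0.07458 = 0.01198 mol.
Base is in excess by 0.01198 - 0.006679 = 0.005299 mol in a total volume of 0.1045 L.
[OH^-] = 0.005299/0.1045 = 0.05073 M, so pOH = 1.29 and pH = 14.00 - 1.29 = 12.71.

12.71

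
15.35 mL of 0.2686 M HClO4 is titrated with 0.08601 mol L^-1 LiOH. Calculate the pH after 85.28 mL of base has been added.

12.50

n(acid) = 0.2686 x 0.01535 = 0.004123 mol; n(LiOH) added = 0.08601 x 0.08528 = 0.007335 mol.
Base is in excess by 0.007335 - 0.004123 = 0.003212 mol in a total volume of 0.1006 L.
[OH^-] = 0.003212/0.1006 = 0.03192 M, so pOH = 1.50 and pH = 14.00 - 1.50 = 12.50.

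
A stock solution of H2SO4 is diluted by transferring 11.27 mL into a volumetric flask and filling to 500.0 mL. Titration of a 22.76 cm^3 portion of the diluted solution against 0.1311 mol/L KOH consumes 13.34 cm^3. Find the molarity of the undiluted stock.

n(KOH) = 0.1311 x 0.01334 = 0.001749 mol.
n(H2SO4) in the aliquot = 0.001749 x 1/2 = 0.0008744 mol.
[diluted H2SO4] = 0.0008744 / 0.02276 = 0.03842 M.
Dilution factor = 500.0/11.27 = 44.37, so [stock] = 0.03842 x 44.37 = 1.70 M.

1.70 M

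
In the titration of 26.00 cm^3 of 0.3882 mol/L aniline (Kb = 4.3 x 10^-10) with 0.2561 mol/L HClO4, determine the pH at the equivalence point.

n(C6H5NH2) = 0.3882 x 0.02600 = 0.01009 mol; V(HClO4) at equivalence = 0.01009/0.2561 = 0.03941 L.
At equivalence the base is fully converted to C6H5NH3+; total volume = 0.06541 L, so [C6H5NH3+] = 0.01009/0.06541 = 0.1543 M.
Ka(C6H5NH3+) = Kw/Kb = 1.0e-14 / 4.3 x 10^-10 = 2.33e-5.
[H^+] = sqrt(Ka x [C6H5NH3+]) = sqrt(2.33e-5 x 0.1543) = 0.00189 M.
pH = -log(0.00189) = 2.72.

2.72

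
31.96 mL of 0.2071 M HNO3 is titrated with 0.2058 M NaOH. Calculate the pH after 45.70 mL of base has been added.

12.55

n(acid) = 0.2071 x 0.03196 = 0.006619 mol; n(NaOH) added = 0.2058 x 0.04570 = 0.009405 mol.
Base is in excess by 0.009405 - 0.006619 = 0.002786 mol in a total volume of 0.07766 L.
[OH^-] = 0.002786/0.07766 = 0.03588 M, so pOH = 1.45 and pH = 14.00 - 1.45 = 12.55.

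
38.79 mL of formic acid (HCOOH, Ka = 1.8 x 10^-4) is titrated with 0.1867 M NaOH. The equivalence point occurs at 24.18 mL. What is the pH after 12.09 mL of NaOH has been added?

3.74

12.09 mL is exactly half the equivalence volume (24.18/2), i.e. the half-equivalence point.
There, n(HA) = n(A^-), so pH = pKa = -log(1.8 x 10^-4) = 3.74.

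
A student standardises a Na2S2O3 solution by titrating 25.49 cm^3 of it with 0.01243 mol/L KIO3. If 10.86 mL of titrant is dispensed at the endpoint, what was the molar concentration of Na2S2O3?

n(KIO3) = 0.01243 x 0.01086 = 0.0001350 mol.
From the balanced equation, 1 mol KIO3 reacts with 6 mol Na2S2O3, so n(Na2S2O3) = 0.0001350 x 6/1 = 0.0008099 mol.
[Na2S2O3] = 0.0008099 / 0.02549 L = 0.0318 M.

0.0318 M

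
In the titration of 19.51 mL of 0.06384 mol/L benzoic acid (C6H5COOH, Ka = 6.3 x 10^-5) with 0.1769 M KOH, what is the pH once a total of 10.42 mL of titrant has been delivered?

n(acid) = 0.06384 x 0.01951 = 0.001246 mol; n(KOH) added = 0.1769 x 0.01042 = 0.001843 mol.
Base is in excess by 0.001843 - 0.001246 = 0.0005978 mol in a total volume of 0.02993 L.
[OH^-] = 0.0005978/0.02993 = 0.01997 M, so pOH = 1.70 and pH = 14.00 - 1.70 = 12.30.

12.30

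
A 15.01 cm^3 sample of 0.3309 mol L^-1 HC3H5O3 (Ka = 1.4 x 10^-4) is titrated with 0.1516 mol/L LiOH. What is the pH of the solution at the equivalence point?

n(HC3H5O3) = 0.3309 x 0.01501 = 0.004967 mol; V(LiOH) at equivalence = 0.004967/0.1516 = 0.03276 L.
At equivalence all the acid is converted to C3H5O3-; total volume = 0.01501 + 0.03276 = 0.04777 L, so [C3H5O3-] = 0.004967/0.04777 = 0.1040 M.
Kb = Kw/Ka = 1.0e-14 / 1.4 x 10^-4 = 7.14e-11.
[OH^-] = sqrt(Kb x [C3H5O3-]) = sqrt(7.14e-11 x 0.1040) = 2.73e-6 M.
pOH = 5.56, so pH = 14.00 - 5.56 = 8.44.

8.44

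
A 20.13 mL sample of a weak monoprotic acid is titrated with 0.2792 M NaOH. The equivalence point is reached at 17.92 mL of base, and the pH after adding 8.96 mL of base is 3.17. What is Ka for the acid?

6.8 x 10^-4

8.96 mL is half of the equivalence volume, so this is the half-equivalence point where [HA] = [A^-].
At half-equivalence pH = pKa, so pKa = 3.17.
Ka = 10^(-3.17) = 6.8 x 10^-4.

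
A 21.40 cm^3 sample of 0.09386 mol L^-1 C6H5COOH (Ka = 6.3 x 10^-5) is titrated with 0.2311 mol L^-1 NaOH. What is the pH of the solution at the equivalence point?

8.51

n(C6H5COOH) = 0.09386 x 0.02140 = 0.002009 mol; V(NaOH) at equivalence = 0.002009/0.2311 = 0.008691 L.
At equivalence all the acid is converted to C6H5COO-; total volume = 0.02140 + 0.008691 = 0.03009 L, so [C6H5COO-] = 0.002009/0.03009 = 0.06675 M.
Kb = Kw/Ka = 1.0e-14 / 6.3 x 10^-5 = 1.59e-10.
[OH^-] = sqrt(Kb x [C6H5COO-]) = sqrt(1.59e-10 x 0.06675) = 3.26e-6 M.
pOH = 5.49, so pH = 14.00 - 5.49 = 8.51.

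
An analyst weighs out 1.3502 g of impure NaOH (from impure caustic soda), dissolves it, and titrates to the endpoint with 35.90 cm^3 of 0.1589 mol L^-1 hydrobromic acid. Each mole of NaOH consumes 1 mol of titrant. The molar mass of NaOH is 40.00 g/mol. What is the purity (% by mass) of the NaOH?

16.9%

n(HBr) = 0.1589 x 0.03590 = 0.005705 mol.
n(NaOH) = 0.005705 / 1 = 0.005705 mol.
mass of NaOH = 0.005705 x 40.00 = 0.2282 g.
% purity = 0.2282 / 1.3502 x 100 = 16.9%.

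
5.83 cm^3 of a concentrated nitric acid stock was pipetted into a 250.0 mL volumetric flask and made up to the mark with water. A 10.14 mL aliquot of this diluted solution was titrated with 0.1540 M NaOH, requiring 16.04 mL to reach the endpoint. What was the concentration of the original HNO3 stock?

n(NaOH) = 0.1540 x 0.01604 = 0.002470 mol.
n(HNO3) in the aliquot = 0.002470 mol.
[diluted HNO3] = 0.002470 / 0.01014 = 0.2436 M.
Dilution factor = 250.0/5.830 = 42.88, so [stock] = 0.2436 x 42.88 = 10.4 M.

10.4 M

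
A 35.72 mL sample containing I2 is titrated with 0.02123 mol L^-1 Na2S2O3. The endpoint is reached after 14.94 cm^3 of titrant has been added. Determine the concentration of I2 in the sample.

n(Na2S2O3) = 0.02123 x 0.01494 = 0.0003172 mol.
From the balanced equation, 2 mol Na2S2O3 reacts with 1 mol I2, so n(I2) = 0.0003172 x 1/2 = 0.0001586 mol.
[I2] = 0.0001586 / 0.03572 L = 0.00444 M.

0.00444 M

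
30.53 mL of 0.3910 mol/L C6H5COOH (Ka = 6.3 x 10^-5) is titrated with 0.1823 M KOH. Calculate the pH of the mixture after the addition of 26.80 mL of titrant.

Initial n(C6H5COOH) = 0.3910 x 0.03053 = 0.01194 mol.
n(KOH) added = 0.1823 x 0.02680 = 0.004886 mol, converting that many moles of C6H5COOH to C6H5COO-.
Remaining n(C6H5COOH) = 0.007052 mol; n(C6H5COO-) = 0.004886 mol.
By Henderson-Hasselbalch, pH = pKa + log([A^-]/[HA]) = 4.20 + log(0.004886/0.007052) = 4.20 + (-0.16) = 4.04.

4.04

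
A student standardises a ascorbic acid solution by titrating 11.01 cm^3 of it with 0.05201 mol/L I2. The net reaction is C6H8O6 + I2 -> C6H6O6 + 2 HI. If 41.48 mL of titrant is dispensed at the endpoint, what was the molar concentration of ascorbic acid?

n(I2) = 0.05201 x 0.04148 = 0.002157 mol.
From the balanced equation, 1 mol I2 reacts with 1 mol ascorbic acid, so n(ascorbic acid) = 0.002157 x 1/1 = 0.002157 mol.
[ascorbic acid] = 0.002157 / 0.01101 L = 0.196 M.

0.196 M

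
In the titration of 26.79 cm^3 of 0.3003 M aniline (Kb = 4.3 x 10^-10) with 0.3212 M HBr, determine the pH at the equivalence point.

n(C6H5NH2) = 0.3003 x 0.02679 = 0.008045 mol; V(HBr) at equivalence = 0.008045/0.3212 = 0.02505 L.
At equivalence the base is fully converted to C6H5NH3+; total volume = 0.05184 L, so [C6H5NH3+] = 0.008045/0.05184 = 0.1552 M.
Ka(C6H5NH3+) = Kw/Kb = 1.0e-14 / 4.3 x 10^-10 = 2.33e-5.
[H^+] = sqrt(Ka x [C6H5NH3+]) = sqrt(2.33e-5 x 0.1552) = 0.00190 M.
pH = -log(0.00190) = 2.72.

2.72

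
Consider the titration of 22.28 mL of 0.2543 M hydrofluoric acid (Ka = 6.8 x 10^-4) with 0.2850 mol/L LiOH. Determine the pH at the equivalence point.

8.15

n(HF) = 0.2543 x 0.02228 = 0.005666 mol; V(LiOH) at equivalence = 0.005666/0.2850 = 0.01988 L.
At equivalence all the acid is converted to F-; total volume = 0.02228 + 0.01988 = 0.04216 L, so [F-] = 0.005666/0.04216 = 0.1344 M.
Kb = Kw/Ka = 1.0e-14 / 6.8 x 10^-4 = 1.47e-11.
[OH^-] = sqrt(Kb x [F-]) = sqrt(1.47e-11 x 0.1344) = 1.41e-6 M.
pOH = 5.85, so pH = 14.00 - 5.85 = 8.15.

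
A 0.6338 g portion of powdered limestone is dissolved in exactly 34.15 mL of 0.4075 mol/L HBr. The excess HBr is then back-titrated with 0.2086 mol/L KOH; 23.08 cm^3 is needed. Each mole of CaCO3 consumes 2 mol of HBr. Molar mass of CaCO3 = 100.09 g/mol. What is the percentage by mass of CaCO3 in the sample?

71.9%

Total n(HBr) added = 0.4075 x 0.03415 = 0.01392 mol.
n(KOH) used = 0.2086 x 0.02308 = 0.004814 mol, which equals the excess n(HBr).
So n(HBr) consumed by the sample = 0.01392 - 0.004814 = 0.009102 mol.
n(CaCO3) = 0.009102 / 2 = 0.004551 mol.
mass CaCO3 = 0.004551 x 100.09 = 0.4555 g, so %CaCO3 = 0.4555/0.6338 x 100 = 71.9%.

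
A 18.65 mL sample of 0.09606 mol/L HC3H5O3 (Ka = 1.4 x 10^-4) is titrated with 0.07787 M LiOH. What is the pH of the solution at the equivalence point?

n(HC3H5O3) = 0.09606 x 0.01865 = 0.001792 mol; V(LiOH) at equivalence = 0.001792/0.07787 = 0.02301 L.
At equivalence all the acid is converted to C3H5O3-; total volume = 0.01865 + 0.02301 = 0.04166 L, so [C3H5O3-] = 0.001792/0.04166 = 0.04301 M.
Kb = Kw/Ka = 1.0e-14 / 1.4 x 10^-4 = 7.14e-11.
[OH^-] = sqrt(Kb x [C3H5O3-]) = sqrt(7.14e-11 x 0.04301) = 1.75e-6 M.
pOH = 5.76, so pH = 14.00 - 5.76 = 8.24.

8.24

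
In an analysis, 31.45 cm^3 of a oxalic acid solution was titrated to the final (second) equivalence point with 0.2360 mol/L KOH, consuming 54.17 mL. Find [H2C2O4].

0.203 M

n(KOH) = 0.2360 x 0.05417 = 0.01278 mol.
At the final (second) equivalence point, 2 mol OH^- react per mol H2C2O4, so n(H2C2O4) = 0.01278 / 2 = 0.006392 mol.
[H2C2O4] = 0.006392 / 0.03145 L = 0.203 M.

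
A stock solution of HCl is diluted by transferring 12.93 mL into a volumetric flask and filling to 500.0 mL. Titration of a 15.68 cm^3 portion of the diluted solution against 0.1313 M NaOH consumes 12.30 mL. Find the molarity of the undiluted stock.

n(NaOH) = 0.1313 x 0.01230 = 0.001615 mol.
n(HCl) in the aliquot = 0.001615 mol.
[diluted HCl] = 0.001615 / 0.01568 = 0.1030 M.
Dilution factor = 500.0/12.93 = 38.67, so [stock] = 0.1030 x 38.67 = 3.98 M.

3.98 M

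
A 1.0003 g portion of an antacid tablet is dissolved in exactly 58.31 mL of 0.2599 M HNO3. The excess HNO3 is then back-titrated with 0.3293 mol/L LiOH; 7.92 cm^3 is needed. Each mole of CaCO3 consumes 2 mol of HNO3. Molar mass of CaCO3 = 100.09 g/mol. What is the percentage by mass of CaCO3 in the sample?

Total n(HNO3) added = 0.2599 x 0.05831 = 0.01515 mol.
n(LiOH) used = 0.3293 x 0.007920 = 0.002608 mol, which equals the excess n(HNO3).
So n(HNO3) consumed by the sample = 0.01515 - 0.002608 = 0.01255 mol.
n(CaCO3) = 0.01255 / 2 = 0.006273 mol.
mass CaCO3 = 0.006273 x 100.09 = 0.6279 g, so %CaCO3 = 0.6279/1.0003 x 100 = 62.8%.

62.8%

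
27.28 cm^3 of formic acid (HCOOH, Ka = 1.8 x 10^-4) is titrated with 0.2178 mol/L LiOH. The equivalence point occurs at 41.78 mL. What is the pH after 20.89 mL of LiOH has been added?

3.74

20.89 mL is exactly half the equivalence volume (41.78/2), i.e. the half-equivalence point.
There, n(HA) = n(A^-), so pH = pKa = -log(1.8 x 10^-4) = 3.74.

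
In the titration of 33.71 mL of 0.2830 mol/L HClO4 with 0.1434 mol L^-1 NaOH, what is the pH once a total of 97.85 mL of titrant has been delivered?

12.53

n(acid) = 0.2830 x 0.03371 = 0.009540 mol; n(NaOH) added = 0.1434 x 0.09785 = 0.01403 mol.
Base is in excess by 0.01403 - 0.009540 = 0.004492 mol in a total volume of 0.1316 L.
[OH^-] = 0.004492/0.1316 = 0.03414 M, so pOH = 1.47 and pH = 14.00 - 1.47 = 12.53.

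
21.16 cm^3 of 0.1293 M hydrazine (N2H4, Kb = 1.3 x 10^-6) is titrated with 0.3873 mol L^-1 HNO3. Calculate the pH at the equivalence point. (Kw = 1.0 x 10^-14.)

n(N2H4) = 0.1293 x 0.02116 = 0.002736 mol; V(HNO3) at equivalence = 0.002736/0.3873 = 0.007064 L.
At equivalence the base is fully converted to N2H5+; total volume = 0.02822 L, so [N2H5+] = 0.002736/0.02822 = 0.09694 M.
Ka(N2H5+) = Kw/Kb = 1.0e-14 / 1.3 x 10^-6 = 7.69e-9.
[H^+] = sqrt(Ka x [N2H5+]) = sqrt(7.69e-9 x 0.09694) = 2.73e-5 M.
pH = -log(2.73e-5) = 4.56.

4.56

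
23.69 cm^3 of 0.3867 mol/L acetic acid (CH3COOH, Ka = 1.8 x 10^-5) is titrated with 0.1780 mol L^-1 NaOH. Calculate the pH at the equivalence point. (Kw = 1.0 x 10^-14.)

8.92

n(CH3COOH) = 0.3867 x 0.02369 = 0.009161 mol; V(NaOH) at equivalence = 0.009161/0.1780 = 0.05147 L.
At equivalence all the acid is converted to CH3COO-; total volume = 0.02369 + 0.05147 = 0.07516 L, so [CH3COO-] = 0.009161/0.07516 = 0.1219 M.
Kb = Kw/Ka = 1.0e-14 / 1.8 x 10^-5 = 5.56e-10.
[OH^-] = sqrt(Kb x [CH3COO-]) = sqrt(5.56e-10 x 0.1219) = 8.23e-6 M.
pOH = 5.08, so pH = 14.00 - 5.08 = 8.92.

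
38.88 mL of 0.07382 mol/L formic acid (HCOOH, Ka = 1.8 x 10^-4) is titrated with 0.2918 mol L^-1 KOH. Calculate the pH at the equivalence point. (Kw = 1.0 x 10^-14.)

n(HCOOH) = 0.07382 x 0.03888 = 0.002870 mol; V(KOH) at equivalence = 0.002870/0.2918 = 0.009836 L.
At equivalence all the acid is converted to HCOO-; total volume = 0.03888 + 0.009836 = 0.04872 L, so [HCOO-] = 0.002870/0.04872 = 0.05892 M.
Kb = Kw/Ka = 1.0e-14 / 1.8 x 10^-4 = 5.56e-11.
[OH^-] = sqrt(Kb x [HCOO-]) = sqrt(5.56e-11 x 0.05892) = 1.81e-6 M.
pOH = 5.74, so pH = 14.00 - 5.74 = 8.26.

8.26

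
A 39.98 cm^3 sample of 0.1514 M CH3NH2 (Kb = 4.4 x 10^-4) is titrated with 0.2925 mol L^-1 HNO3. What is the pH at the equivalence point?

n(CH3NH2) = 0.1514 x 0.03998 = 0.006053 mol; V(HNO3) at equivalence = 0.006053/0.2925 = 0.02069 L.
At equivalence the base is fully converted to CH3NH3+; total volume = 0.06067 L, so [CH3NH3+] = 0.006053/0.06067 = 0.09976 M.
Ka(CH3NH3+) = Kw/Kb = 1.0e-14 / 4.4 x 10^-4 = 2.27e-11.
[H^+] = sqrt(Ka x [CH3NH3+]) = sqrt(2.27e-11 x 0.09976) = 1.51e-6 M.
pH = -log(1.51e-6) = 5.82.

5.82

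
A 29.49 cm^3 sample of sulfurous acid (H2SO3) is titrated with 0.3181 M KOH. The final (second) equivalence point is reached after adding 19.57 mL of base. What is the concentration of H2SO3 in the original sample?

0.106 M

n(KOH) = 0.3181 x 0.01957 = 0.006225 mol.
At the final (second) equivalence point, 2 mol OH^- react per mol H2SO3, so n(H2SO3) = 0.006225 / 2 = 0.003113 mol.
[H2SO3] = 0.003113 / 0.02949 L = 0.106 M.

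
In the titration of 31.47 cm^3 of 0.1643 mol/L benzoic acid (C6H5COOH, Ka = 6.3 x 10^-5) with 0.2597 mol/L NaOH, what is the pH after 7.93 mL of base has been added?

4.02

Initial n(C6H5COOH) = 0.1643 x 0.03147 = 0.005171 mol.
n(NaOH) added = 0.2597 x 0.007930 = 0.002059 mol, converting that many moles of C6H5COOH to C6H5COO-.
Remaining n(C6H5COOH) = 0.003111 mol; n(C6H5COO-) = 0.002059 mol.
By Henderson-Hasselbalch, pH = pKa + log([A^-]/[HA]) = 4.20 + log(0.002059/0.003111) = 4.20 + (-0.18) = 4.02.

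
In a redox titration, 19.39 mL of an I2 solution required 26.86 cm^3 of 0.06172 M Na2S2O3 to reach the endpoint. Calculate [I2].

n(Na2S2O3) = 0.06172 x 0.02686 = 0.001658 mol.
From the balanced equation, 2 mol Na2S2O3 reacts with 1 mol I2, so n(I2) = 0.001658 x 1/2 = 0.0008289 mol.
[I2] = 0.0008289 / 0.01939 L = 0.0427 M.

0.0427 M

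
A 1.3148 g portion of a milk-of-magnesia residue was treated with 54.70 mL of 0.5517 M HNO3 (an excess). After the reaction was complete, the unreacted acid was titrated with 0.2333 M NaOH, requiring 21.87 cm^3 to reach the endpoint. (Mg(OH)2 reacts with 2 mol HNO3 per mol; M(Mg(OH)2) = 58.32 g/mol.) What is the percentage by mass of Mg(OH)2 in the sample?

55.6%

Total n(HNO3) added = 0.5517 x 0.05470 = 0.03018 mol.
n(NaOH) used = 0.2333 x 0.02187 = 0.005102 mol, which equals the excess n(HNO3).
So n(HNO3) consumed by the sample = 0.03018 - 0.005102 = 0.02508 mol.
n(Mg(OH)2) = 0.02508 / 2 = 0.01254 mol.
mass Mg(OH)2 = 0.01254 x 58.32 = 0.7312 g, so %Mg(OH)2 = 0.7312/1.3148 x 100 = 55.6%.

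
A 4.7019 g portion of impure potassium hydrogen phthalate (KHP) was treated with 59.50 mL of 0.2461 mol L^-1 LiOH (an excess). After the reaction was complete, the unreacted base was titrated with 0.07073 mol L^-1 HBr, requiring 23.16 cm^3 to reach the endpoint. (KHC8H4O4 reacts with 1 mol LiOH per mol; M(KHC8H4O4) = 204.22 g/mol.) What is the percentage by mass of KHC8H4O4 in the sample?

56.5%

Total n(LiOH) added = 0.2461 x 0.05950 = 0.01464 mol.
n(HBr) used = 0.07073 x 0.02316 = 0.001638 mol, which equals the excess n(LiOH).
So n(LiOH) consumed by the sample = 0.01464 - 0.001638 = 0.01300 mol.
n(KHC8H4O4) = 0.01300 / 1 = 0.01300 mol.
mass KHC8H4O4 = 0.01300 x 204.22 = 2.656 g, so %KHC8H4O4 = 2.656/4.7019 x 100 = 56.5%.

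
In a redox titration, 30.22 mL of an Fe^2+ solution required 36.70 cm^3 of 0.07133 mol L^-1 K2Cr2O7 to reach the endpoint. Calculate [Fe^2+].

n(K2Cr2O7) = 0.07133 x 0.03670 = 0.002618 mol.
From the balanced equation, 1 mol K2Cr2O7 reacts with 6 mol Fe^2+, so n(Fe^2+) = 0.002618 x 6/1 = 0.01571 mol.
[Fe^2+] = 0.01571 / 0.03022 L = 0.520 M.

0.520 M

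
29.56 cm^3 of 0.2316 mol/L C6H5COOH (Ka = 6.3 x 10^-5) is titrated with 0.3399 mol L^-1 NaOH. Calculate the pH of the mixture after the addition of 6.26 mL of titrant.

Initial n(C6H5COOH) = 0.2316 x 0.02956 = 0.006846 mol.
n(NaOH) added = 0.3399 x 0.006260 = 0.002128 mol, converting that many moles of C6H5COOH to C6H5COO-.
Remaining n(C6H5COOH) = 0.004718 mol; n(C6H5COO-) = 0.002128 mol.
By Henderson-Hasselbalch, pH = pKa + log([A^-]/[HA]) = 4.20 + log(0.002128/0.004718) = 4.20 + (-0.35) = 3.85.

3.85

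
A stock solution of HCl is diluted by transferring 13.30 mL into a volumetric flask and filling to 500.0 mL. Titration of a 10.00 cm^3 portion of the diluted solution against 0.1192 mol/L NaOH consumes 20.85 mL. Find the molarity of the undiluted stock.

n(NaOH) = 0.1192 x 0.02085 = 0.002485 mol.
n(HCl) in the aliquot = 0.002485 mol.
[diluted HCl] = 0.002485 / 0.01000 = 0.2485 M.
Dilution factor = 500.0/13.30 = 37.59, so [stock] = 0.2485 x 37.59 = 9.34 M.

9.34 M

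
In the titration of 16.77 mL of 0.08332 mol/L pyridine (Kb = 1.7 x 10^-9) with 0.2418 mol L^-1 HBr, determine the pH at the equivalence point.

3.22

n(C5H5N) = 0.08332 x 0.01677 = 0.001397 mol; V(HBr) at equivalence = 0.001397/0.2418 = 0.005779 L.
At equivalence the base is fully converted to C5H5NH+; total volume = 0.02255 L, so [C5H5NH+] = 0.001397/0.02255 = 0.06197 M.
Ka(C5H5NH+) = Kw/Kb = 1.0e-14 / 1.7 x 10^-9 = 5.88e-6.
[H^+] = sqrt(Ka x [C5H5NH+]) = sqrt(5.88e-6 x 0.06197) = 0.000604 M.
pH = -log(0.000604) = 3.22.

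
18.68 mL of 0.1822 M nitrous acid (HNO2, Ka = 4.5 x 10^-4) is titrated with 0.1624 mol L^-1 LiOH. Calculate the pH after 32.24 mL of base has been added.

12.56

n(acid) = 0.1822 x 0.01868 = 0.003403 mol; n(LiOH) added = 0.1624 x 0.03224 = 0.005236 mol.
Base is in excess by 0.005236 - 0.003403 = 0.001832 mol in a total volume of 0.05092 L.
[OH^-] = 0.001832/0.05092 = 0.03598 M, so pOH = 1.44 and pH = 14.00 - 1.44 = 12.56.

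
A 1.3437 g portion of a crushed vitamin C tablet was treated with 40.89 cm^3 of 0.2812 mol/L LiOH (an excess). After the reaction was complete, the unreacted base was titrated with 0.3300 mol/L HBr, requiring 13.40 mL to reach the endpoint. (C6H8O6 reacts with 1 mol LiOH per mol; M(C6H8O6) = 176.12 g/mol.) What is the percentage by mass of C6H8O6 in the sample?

92.7%

Total n(LiOH) added = 0.2812 x 0.04089 = 0.01150 mol.
n(HBr) used = 0.3300 x 0.01340 = 0.004422 mol, which equals the excess n(LiOH).
So n(LiOH) consumed by the sample = 0.01150 - 0.004422 = 0.007076 mol.
n(C6H8O6) = 0.007076 / 1 = 0.007076 mol.
mass C6H8O6 = 0.007076 x 176.12 = 1.246 g, so %C6H8O6 = 1.246/1.3437 x 100 = 92.7%.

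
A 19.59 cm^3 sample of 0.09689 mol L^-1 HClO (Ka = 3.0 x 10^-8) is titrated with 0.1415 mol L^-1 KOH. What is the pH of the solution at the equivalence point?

n(HClO) = 0.09689 x 0.01959 = 0.001898 mol; V(KOH) at equivalence = 0.001898/0.1415 = 0.01341 L.
At equivalence all the acid is converted to ClO-; total volume = 0.01959 + 0.01341 = 0.03300 L, so [ClO-] = 0.001898/0.03300 = 0.05751 M.
Kb = Kw/Ka = 1.0e-14 / 3.0 x 10^-8 = 3.33e-7.
[OH^-] = sqrt(Kb x [ClO-]) = sqrt(3.33e-7 x 0.05751) = 0.000138 M.
pOH = 3.86, so pH = 14.00 - 3.86 = 10.14.

10.14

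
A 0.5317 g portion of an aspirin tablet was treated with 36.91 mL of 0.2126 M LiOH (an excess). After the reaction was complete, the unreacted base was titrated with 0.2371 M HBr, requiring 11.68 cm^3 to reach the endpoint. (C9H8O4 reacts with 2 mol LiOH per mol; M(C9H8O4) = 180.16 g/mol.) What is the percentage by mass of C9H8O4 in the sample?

Total n(LiOH) added = 0.2126 x 0.03691 = 0.007847 mol.
n(HBr) used = 0.2371 x 0.01168 = 0.002769 mol, which equals the excess n(LiOH).
So n(LiOH) consumed by the sample = 0.007847 - 0.002769 = 0.005078 mol.
n(C9H8O4) = 0.005078 / 2 = 0.002539 mol.
mass C9H8O4 = 0.002539 x 180.16 = 0.4574 g, so %C9H8O4 = 0.4574/0.5317 x 100 = 86.0%.

86.0%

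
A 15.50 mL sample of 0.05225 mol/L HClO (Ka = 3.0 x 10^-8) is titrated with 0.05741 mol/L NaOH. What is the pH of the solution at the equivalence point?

n(HClO) = 0.05225 x 0.01550 = 0.0008099 mol; V(NaOH) at equivalence = 0.0008099/0.05741 = 0.01411 L.
At equivalence all the acid is converted to ClO-; total volume = 0.01550 + 0.01411 = 0.02961 L, so [ClO-] = 0.0008099/0.02961 = 0.02735 M.
Kb = Kw/Ka = 1.0e-14 / 3.0 x 10^-8 = 3.33e-7.
[OH^-] = sqrt(Kb x [ClO-]) = sqrt(3.33e-7 x 0.02735) = 9.55e-5 M.
pOH = 4.02, so pH = 14.00 - 4.02 = 9.98.

9.98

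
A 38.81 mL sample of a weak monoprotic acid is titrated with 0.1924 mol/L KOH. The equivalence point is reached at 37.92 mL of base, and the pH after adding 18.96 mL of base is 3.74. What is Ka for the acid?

1.8 x 10^-4

18.96 mL is half of the equivalence volume, so this is the half-equivalence point where [HA] = [A^-].
At half-equivalence pH = pKa, so pKa = 3.74.
Ka = 10^(-3.74) = 1.8 x 10^-4.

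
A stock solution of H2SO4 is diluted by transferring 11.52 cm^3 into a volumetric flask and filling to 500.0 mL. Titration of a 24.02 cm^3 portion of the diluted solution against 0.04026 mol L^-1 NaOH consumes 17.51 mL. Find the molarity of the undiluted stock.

0.637 M

n(NaOH) = 0.04026 x 0.01751 = 0.0007050 mol.
n(H2SO4) in the aliquot = 0.0007050 x 1/2 = 0.0003525 mol.
[diluted H2SO4] = 0.0003525 / 0.02402 = 0.01467 M.
Dilution factor = 500.0/11.52 = 43.40, so [stock] = 0.01467 x 43.40 = 0.637 M.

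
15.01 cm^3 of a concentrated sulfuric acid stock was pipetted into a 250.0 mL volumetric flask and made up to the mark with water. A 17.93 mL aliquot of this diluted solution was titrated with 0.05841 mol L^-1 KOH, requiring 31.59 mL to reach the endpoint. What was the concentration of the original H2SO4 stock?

n(KOH) = 0.05841 x 0.03159 = 0.001845 mol.
n(H2SO4) in the aliquot = 0.001845 x 1/2 = 0.0009226 mol.
[diluted H2SO4] = 0.0009226 / 0.01793 = 0.05145 M.
Dilution factor = 250.0/15.01 = 16.66, so [stock] = 0.05145 x 16.66 = 0.857 M.

0.857 M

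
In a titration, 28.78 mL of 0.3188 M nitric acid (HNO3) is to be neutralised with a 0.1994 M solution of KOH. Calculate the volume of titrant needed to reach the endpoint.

46.0 mL

n(HNO3) = 0.3188 mol/L x 0.02878 L = 0.009175 mol.
At equivalence n(KOH) = n(HNO3) = 0.009175 mol.
V(KOH) = 0.009175 / 0.1994 = 0.04601 L = 46.0 mL.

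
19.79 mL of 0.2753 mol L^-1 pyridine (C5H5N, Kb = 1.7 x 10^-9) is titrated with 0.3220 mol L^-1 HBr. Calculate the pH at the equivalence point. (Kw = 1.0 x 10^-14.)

n(C5H5N) = 0.2753 x 0.01979 = 0.005448 mol; V(HBr) at equivalence = 0.005448/0.3220 = 0.01692 L.
At equivalence the base is fully converted to C5H5NH+; total volume = 0.03671 L, so [C5H5NH+] = 0.005448/0.03671 = 0.1484 M.
Ka(C5H5NH+) = Kw/Kb = 1.0e-14 / 1.7 x 10^-9 = 5.88e-6.
[H^+] = sqrt(Ka x [C5H5NH+]) = sqrt(5.88e-6 x 0.1484) = 0.000934 M.
pH = -log(0.000934) = 3.03.

3.03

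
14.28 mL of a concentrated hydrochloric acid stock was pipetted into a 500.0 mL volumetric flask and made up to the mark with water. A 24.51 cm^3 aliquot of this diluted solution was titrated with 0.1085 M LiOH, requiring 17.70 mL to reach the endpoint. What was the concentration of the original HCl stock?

n(LiOH) = 0.1085 x 0.01770 = 0.001920 mol.
n(HCl) in the aliquot = 0.001920 mol.
[diluted HCl] = 0.001920 / 0.02451 = 0.07835 M.
Dilution factor = 500.0/14.28 = 35.01, so [stock] = 0.07835 x 35.01 = 2.74 M.

2.74 M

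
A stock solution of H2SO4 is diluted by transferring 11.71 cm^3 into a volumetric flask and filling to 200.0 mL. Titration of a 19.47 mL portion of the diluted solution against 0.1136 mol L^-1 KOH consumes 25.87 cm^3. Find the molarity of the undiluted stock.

1.29 M

n(KOH) = 0.1136 x 0.02587 = 0.002939 mol.
n(H2SO4) in the aliquot = 0.002939 x 1/2 = 0.001469 mol.
[diluted H2SO4] = 0.001469 / 0.01947 = 0.07547 M.
Dilution factor = 200.0/11.71 = 17.08, so [stock] = 0.07547 x 17.08 = 1.29 M.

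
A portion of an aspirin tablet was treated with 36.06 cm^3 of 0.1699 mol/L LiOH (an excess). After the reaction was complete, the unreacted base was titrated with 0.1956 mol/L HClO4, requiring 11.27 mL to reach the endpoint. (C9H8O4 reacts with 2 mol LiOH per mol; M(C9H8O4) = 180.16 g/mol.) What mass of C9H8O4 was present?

Total n(LiOH) added = 0.1699 x 0.03606 = 0.006127 mol.
n(HClO4) used = 0.1956 x 0.01127 = 0.002204 mol, which equals the excess n(LiOH).
So n(LiOH) consumed by the sample = 0.006127 - 0.002204 = 0.003922 mol.
n(C9H8O4) = 0.003922 / 2 = 0.001961 mol.
mass = 0.001961 mol x 180.16 g/mol = 0.353 g.

0.353 g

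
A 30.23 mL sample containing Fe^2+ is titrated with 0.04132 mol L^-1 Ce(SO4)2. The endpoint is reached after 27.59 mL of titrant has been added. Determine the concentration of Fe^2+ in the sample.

n(Ce(SO4)2) = 0.04132 x 0.02759 = 0.001140 mol.
From the balanced equation, 1 mol Ce(SO4)2 reacts with 1 mol Fe^2+, so n(Fe^2+) = 0.001140 x 1/1 = 0.001140 mol.
[Fe^2+] = 0.001140 / 0.03023 L = 0.0377 M.

0.0377 M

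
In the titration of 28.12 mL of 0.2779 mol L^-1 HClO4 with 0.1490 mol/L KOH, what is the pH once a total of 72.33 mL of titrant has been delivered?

n(acid) = 0.2779 x 0.02812 = 0.007815 mol; n(KOH) added = 0.1490 x 0.07233 = 0.01078 mol.
Base is in excess by 0.01078 - 0.007815 = 0.002963 mol in a total volume of 0.1004 L.
[OH^-] = 0.002963/0.1004 = 0.02949 M, so pOH = 1.53 and pH = 14.00 - 1.53 = 12.47.

12.47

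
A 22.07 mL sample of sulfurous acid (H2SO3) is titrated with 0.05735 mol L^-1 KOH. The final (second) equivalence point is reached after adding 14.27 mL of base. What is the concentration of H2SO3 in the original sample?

n(KOH) = 0.05735 x 0.01427 = 0.0008184 mol.
At the final (second) equivalence point, 2 mol OH^- react per mol H2SO3, so n(H2SO3) = 0.0008184 / 2 = 0.0004092 mol.
[H2SO3] = 0.0004092 / 0.02207 L = 0.0185 M.

0.0185 M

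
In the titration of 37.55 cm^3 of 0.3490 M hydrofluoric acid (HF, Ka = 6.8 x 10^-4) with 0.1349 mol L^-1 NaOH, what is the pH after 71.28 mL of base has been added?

Initial n(HF) = 0.3490 x 0.03755 = 0.01310 mol.
n(NaOH) added = 0.1349 x 0.07128 = 0.009616 mol, converting that many moles of HF to F-.
Remaining n(HF) = 0.003489 mol; n(F-) = 0.009616 mol.
By Henderson-Hasselbalch, pH = pKa + log([A^-]/[HA]) = 3.17 + log(0.009616/0.003489) = 3.17 + (+0.44) = 3.61.

3.61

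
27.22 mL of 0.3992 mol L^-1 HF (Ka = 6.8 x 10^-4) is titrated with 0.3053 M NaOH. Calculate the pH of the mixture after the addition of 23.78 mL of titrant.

3.47

Initial n(HF) = 0.3992 x 0.02722 = 0.01087 mol.
n(NaOH) added = 0.3053 x 0.02378 = 0.007260 mol, converting that many moles of HF to F-.
Remaining n(HF) = 0.003606 mol; n(F-) = 0.007260 mol.
By Henderson-Hasselbalch, pH = pKa + log([A^-]/[HA]) = 3.17 + log(0.007260/0.003606) = 3.17 + (+0.30) = 3.47.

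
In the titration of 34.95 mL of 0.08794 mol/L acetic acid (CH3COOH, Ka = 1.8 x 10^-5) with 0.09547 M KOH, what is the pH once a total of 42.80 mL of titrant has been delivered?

12.11

n(acid) = 0.08794 x 0.03495 = 0.003074 mol; n(KOH) added = 0.09547 x 0.04280 = 0.004086 mol.
Base is in excess by 0.004086 - 0.003074 = 0.001013 mol in a total volume of 0.07775 L.
[OH^-] = 0.001013/0.07775 = 0.01302 M, so pOH = 1.89 and pH = 14.00 - 1.89 = 12.11.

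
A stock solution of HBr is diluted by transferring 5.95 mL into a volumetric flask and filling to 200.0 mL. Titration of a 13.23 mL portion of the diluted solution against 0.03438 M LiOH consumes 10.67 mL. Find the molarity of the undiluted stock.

0.932 M

n(LiOH) = 0.03438 x 0.01067 = 0.0003668 mol.
n(HBr) in the aliquot = 0.0003668 mol.
[diluted HBr] = 0.0003668 / 0.01323 = 0.02773 M.
Dilution factor = 200.0/5.950 = 33.61, so [stock] = 0.02773 x 33.61 = 0.932 M.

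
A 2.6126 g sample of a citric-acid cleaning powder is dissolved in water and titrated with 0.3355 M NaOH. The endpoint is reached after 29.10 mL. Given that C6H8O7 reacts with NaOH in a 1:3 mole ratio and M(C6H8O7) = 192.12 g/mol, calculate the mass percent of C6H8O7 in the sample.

23.9%

n(NaOH) = 0.3355 x 0.02910 = 0.009763 mol.
n(C6H8O7) = 0.009763 / 3 = 0.003254 mol.
mass of C6H8O7 = 0.003254 x 192.12 = 0.6252 g.
% purity = 0.6252 / 2.6126 x 100 = 23.9%.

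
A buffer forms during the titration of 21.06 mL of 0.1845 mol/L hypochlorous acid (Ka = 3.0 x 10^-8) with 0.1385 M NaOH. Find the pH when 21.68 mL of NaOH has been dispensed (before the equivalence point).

Initial n(HClO) = 0.1845 x 0.02106 = 0.003886 mol.
n(NaOH) added = 0.1385 x 0.02168 = 0.003003 mol, converting that many moles of HClO to ClO-.
Remaining n(HClO) = 0.0008829 mol; n(ClO-) = 0.003003 mol.
By Henderson-Hasselbalch, pH = pKa + log([A^-]/[HA]) = 7.52 + log(0.003003/0.0008829) = 7.52 + (+0.53) = 8.05.

8.05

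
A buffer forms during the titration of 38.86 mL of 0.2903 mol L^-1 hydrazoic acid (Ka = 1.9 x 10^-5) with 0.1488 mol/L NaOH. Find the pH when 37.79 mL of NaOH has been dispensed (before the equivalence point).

4.72

Initial n(HN3) = 0.2903 x 0.03886 = 0.01128 mol.
n(NaOH) added = 0.1488 x 0.03779 = 0.005623 mol, converting that many moles of HN3 to N3-.
Remaining n(HN3) = 0.005658 mol; n(N3-) = 0.005623 mol.
By Henderson-Hasselbalch, pH = pKa + log([A^-]/[HA]) = 4.72 + log(0.005623/0.005658) = 4.72 + (-0.00) = 4.72.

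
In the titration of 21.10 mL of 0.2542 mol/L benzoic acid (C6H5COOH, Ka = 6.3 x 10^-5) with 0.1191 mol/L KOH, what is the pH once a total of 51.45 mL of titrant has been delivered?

12.02

n(acid) = 0.2542 x 0.02110 = 0.005364 mol; n(KOH) added = 0.1191 x 0.05145 = 0.006128 mol.
Base is in excess by 0.006128 - 0.005364 = 0.0007641 mol in a total volume of 0.07255 L.
[OH^-] = 0.0007641/0.07255 = 0.01053 M, so pOH = 1.98 and pH = 14.00 - 1.98 = 12.02.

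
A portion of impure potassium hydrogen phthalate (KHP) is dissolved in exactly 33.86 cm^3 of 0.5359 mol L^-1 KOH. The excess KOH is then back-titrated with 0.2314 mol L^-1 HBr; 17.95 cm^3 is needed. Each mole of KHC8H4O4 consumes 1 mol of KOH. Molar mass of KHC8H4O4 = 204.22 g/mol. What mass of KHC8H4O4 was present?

2.86 g

Total n(KOH) added = 0.5359 x 0.03386 = 0.01815 mol.
n(HBr) used = 0.2314 x 0.01795 = 0.004154 mol, which equals the excess n(KOH).
So n(KOH) consumed by the sample = 0.01815 - 0.004154 = 0.01399 mol.
n(KHC8H4O4) = 0.01399 / 1 = 0.01399 mol.
mass = 0.01399 mol x 204.22 g/mol = 2.86 g.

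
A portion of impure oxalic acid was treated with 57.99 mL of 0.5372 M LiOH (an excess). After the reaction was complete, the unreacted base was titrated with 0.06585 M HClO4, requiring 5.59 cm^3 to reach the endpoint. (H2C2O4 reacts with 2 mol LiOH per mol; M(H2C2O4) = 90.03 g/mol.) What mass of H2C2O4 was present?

Total n(LiOH) added = 0.5372 x 0.05799 = 0.03115 mol.
n(HClO4) used = 0.06585 x 0.005590 = 0.0003681 mol, which equals the excess n(LiOH).
So n(LiOH) consumed by the sample = 0.03115 - 0.0003681 = 0.03078 mol.
n(H2C2O4) = 0.03078 / 2 = 0.01539 mol.
mass = 0.01539 mol x 90.03 g/mol = 1.39 g.

1.39 g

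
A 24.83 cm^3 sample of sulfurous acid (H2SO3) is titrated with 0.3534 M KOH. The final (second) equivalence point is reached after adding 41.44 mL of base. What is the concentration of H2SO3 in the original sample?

n(KOH) = 0.3534 x 0.04144 = 0.01464 mol.
At the final (second) equivalence point, 2 mol OH^- react per mol H2SO3, so n(H2SO3) = 0.01464 / 2 = 0.007322 mol.
[H2SO3] = 0.007322 / 0.02483 L = 0.295 M.

0.295 M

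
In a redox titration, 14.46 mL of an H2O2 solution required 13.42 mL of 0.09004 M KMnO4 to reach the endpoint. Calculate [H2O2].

n(KMnO4) = 0.09004 x 0.01342 = 0.001208 mol.
From the balanced equation, 2 mol KMnO4 reacts with 5 mol H2O2, so n(H2O2) = 0.001208 x 5/2 = 0.003021 mol.
[H2O2] = 0.003021 / 0.01446 L = 0.209 M.

0.209 M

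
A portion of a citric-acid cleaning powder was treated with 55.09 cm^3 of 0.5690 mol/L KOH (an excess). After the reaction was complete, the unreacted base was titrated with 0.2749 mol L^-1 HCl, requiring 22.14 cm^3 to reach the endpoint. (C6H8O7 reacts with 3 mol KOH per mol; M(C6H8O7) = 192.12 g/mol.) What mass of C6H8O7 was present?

1.62 g

Total n(KOH) added = 0.5690 x 0.05509 = 0.03135 mol.
n(HCl) used = 0.2749 x 0.02214 = 0.006086 mol, which equals the excess n(KOH).
So n(KOH) consumed by the sample = 0.03135 - 0.006086 = 0.02526 mol.
n(C6H8O7) = 0.02526 / 3 = 0.008420 mol.
mass = 0.008420 mol x 192.12 g/mol = 1.62 g.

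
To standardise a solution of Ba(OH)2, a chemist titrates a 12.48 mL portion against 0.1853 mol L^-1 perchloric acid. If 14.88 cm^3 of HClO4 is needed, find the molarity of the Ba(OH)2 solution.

n(HClO4) delivered = 0.1853 x 0.01488 = 0.002757 mol.
The reaction is 1 Ba(OH)2 + 2 HClO4, so n(Ba(OH)2) = 0.002757 x 1/2 = 0.001379 mol.
[Ba(OH)2] = 0.001379 mol / 0.01248 L = 0.110 M.

0.110 M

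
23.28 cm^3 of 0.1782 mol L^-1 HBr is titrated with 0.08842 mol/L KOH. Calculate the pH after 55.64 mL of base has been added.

11.99

n(acid) = 0.1782 x 0.02328 = 0.004148 mol; n(KOH) added = 0.08842 x 0.05564 = 0.004920 mol.
Base is in excess by 0.004920 - 0.004148 = 0.0007712 mol in a total volume of 0.07892 L.
[OH^-] = 0.0007712/0.07892 = 0.009772 M, so pOH = 2.01 and pH = 14.00 - 2.01 = 11.99.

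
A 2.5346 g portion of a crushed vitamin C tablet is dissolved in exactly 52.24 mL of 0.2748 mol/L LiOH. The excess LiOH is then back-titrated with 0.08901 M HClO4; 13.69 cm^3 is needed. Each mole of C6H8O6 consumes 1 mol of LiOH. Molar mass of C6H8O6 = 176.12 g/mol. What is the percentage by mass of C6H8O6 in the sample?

Total n(LiOH) added = 0.2748 x 0.05224 = 0.01436 mol.
n(HClO4) used = 0.08901 x 0.01369 = 0.001219 mol, which equals the excess n(LiOH).
So n(LiOH) consumed by the sample = 0.01436 - 0.001219 = 0.01314 mol.
n(C6H8O6) = 0.01314 / 1 = 0.01314 mol.
mass C6H8O6 = 0.01314 x 176.12 = 2.314 g, so %C6H8O6 = 2.314/2.5346 x 100 = 91.3%.

91.3%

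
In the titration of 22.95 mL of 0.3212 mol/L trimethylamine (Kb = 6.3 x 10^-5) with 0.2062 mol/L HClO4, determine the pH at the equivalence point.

5.35

n((CH3)3N) = 0.3212 x 0.02295 = 0.007372 mol; V(HClO4) at equivalence = 0.007372/0.2062 = 0.03575 L.
At equivalence the base is fully converted to (CH3)3NH+; total volume = 0.05870 L, so [(CH3)3NH+] = 0.007372/0.05870 = 0.1256 M.
Ka((CH3)3NH+) = Kw/Kb = 1.0e-14 / 6.3 x 10^-5 = 1.59e-10.
[H^+] = sqrt(Ka x [(CH3)3NH+]) = sqrt(1.59e-10 x 0.1256) = 4.46e-6 M.
pH = -log(4.46e-6) = 5.35.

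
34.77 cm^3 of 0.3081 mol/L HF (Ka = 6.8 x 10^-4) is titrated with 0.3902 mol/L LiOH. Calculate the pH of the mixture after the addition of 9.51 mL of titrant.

Initial n(HF) = 0.3081 x 0.03477 = 0.01071 mol.
n(LiOH) added = 0.3902 x 0.009510 = 0.003711 mol, converting that many moles of HF to F-.
Remaining n(HF) = 0.007002 mol; n(F-) = 0.003711 mol.
By Henderson-Hasselbalch, pH = pKa + log([A^-]/[HA]) = 3.17 + log(0.003711/0.007002) = 3.17 + (-0.28) = 2.89.

2.89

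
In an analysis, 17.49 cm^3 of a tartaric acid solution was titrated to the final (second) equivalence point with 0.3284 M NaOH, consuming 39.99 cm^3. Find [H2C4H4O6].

n(NaOH) = 0.3284 x 0.03999 = 0.01313 mol.
At the final (second) equivalence point, 2 mol OH^- react per mol H2C4H4O6, so n(H2C4H4O6) = 0.01313 / 2 = 0.006566 mol.
[H2C4H4O6] = 0.006566 / 0.01749 L = 0.375 M.

0.375 M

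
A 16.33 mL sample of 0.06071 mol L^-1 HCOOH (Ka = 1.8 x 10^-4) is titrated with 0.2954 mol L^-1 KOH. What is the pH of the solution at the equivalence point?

8.22

n(HCOOH) = 0.06071 x 0.01633 = 0.0009914 mol; V(KOH) at equivalence = 0.0009914/0.2954 = 0.003356 L.
At equivalence all the acid is converted to HCOO-; total volume = 0.01633 + 0.003356 = 0.01969 L, so [HCOO-] = 0.0009914/0.01969 = 0.05036 M.
Kb = Kw/Ka = 1.0e-14 / 1.8 x 10^-4 = 5.56e-11.
[OH^-] = sqrt(Kb x [HCOO-]) = sqrt(5.56e-11 x 0.05036) = 1.67e-6 M.
pOH = 5.78, so pH = 14.00 - 5.78 = 8.22.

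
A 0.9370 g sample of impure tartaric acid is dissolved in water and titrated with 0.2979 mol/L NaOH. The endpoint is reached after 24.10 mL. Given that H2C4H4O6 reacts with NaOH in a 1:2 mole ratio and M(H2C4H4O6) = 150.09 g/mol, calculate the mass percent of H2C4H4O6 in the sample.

57.5%

n(NaOH) = 0.2979 x 0.02410 = 0.007179 mol.
n(H2C4H4O6) = 0.007179 / 2 = 0.003590 mol.
mass of H2C4H4O6 = 0.003590 x 150.09 = 0.5388 g.
% purity = 0.5388 / 0.9370 x 100 = 57.5%.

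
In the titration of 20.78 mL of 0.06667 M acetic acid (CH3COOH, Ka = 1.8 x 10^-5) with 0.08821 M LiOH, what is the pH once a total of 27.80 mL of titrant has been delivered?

n(acid) = 0.06667 x 0.02078 = 0.001385 mol; n(LiOH) added = 0.08821 x 0.02780 = 0.002452 mol.
Base is in excess by 0.002452 - 0.001385 = 0.001067 mol in a total volume of 0.04858 L.
[OH^-] = 0.001067/0.04858 = 0.02196 M, so pOH = 1.66 and pH = 14.00 - 1.66 = 12.34.

12.34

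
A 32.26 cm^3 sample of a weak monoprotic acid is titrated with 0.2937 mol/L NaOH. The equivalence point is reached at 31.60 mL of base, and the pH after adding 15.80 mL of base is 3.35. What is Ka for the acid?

15.80 mL is half of the equivalence volume, so this is the half-equivalence point where [HA] = [A^-].
At half-equivalence pH = pKa, so pKa = 3.35.
Ka = 10^(-3.35) = 4.5 x 10^-4.

4.5 x 10^-4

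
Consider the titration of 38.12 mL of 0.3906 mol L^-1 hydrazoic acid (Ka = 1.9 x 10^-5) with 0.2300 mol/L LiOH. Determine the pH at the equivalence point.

8.94

n(HN3) = 0.3906 x 0.03812 = 0.01489 mol; V(LiOH) at equivalence = 0.01489/0.2300 = 0.06474 L.
At equivalence all the acid is converted to N3-; total volume = 0.03812 + 0.06474 = 0.1029 L, so [N3-] = 0.01489/0.1029 = 0.1448 M.
Kb = Kw/Ka = 1.0e-14 / 1.9 x 10^-5 = 5.26e-10.
[OH^-] = sqrt(Kb x [N3-]) = sqrt(5.26e-10 x 0.1448) = 8.73e-6 M.
pOH = 5.06, so pH = 14.00 - 5.06 = 8.94.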